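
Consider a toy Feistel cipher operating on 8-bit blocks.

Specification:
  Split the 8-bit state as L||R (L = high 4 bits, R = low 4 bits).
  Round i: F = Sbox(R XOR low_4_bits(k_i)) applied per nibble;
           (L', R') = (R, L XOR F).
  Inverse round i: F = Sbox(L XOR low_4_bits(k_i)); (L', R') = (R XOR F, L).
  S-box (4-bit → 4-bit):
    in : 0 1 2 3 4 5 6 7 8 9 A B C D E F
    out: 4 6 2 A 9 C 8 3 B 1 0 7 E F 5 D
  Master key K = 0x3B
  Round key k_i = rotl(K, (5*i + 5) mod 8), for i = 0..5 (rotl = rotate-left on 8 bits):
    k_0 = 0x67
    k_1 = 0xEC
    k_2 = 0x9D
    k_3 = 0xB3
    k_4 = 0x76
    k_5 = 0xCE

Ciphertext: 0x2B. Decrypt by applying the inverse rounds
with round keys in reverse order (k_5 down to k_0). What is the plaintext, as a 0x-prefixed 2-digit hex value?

0xC3

s_0 = ciphertext = 0x2B
s_1 = InvRound(s_0, k_5) = 0x52
s_2 = InvRound(s_1, k_4) = 0x85
s_3 = InvRound(s_2, k_3) = 0x28
s_4 = InvRound(s_3, k_2) = 0x52
s_5 = InvRound(s_4, k_1) = 0x35
s_6 = InvRound(s_5, k_0) = 0xC3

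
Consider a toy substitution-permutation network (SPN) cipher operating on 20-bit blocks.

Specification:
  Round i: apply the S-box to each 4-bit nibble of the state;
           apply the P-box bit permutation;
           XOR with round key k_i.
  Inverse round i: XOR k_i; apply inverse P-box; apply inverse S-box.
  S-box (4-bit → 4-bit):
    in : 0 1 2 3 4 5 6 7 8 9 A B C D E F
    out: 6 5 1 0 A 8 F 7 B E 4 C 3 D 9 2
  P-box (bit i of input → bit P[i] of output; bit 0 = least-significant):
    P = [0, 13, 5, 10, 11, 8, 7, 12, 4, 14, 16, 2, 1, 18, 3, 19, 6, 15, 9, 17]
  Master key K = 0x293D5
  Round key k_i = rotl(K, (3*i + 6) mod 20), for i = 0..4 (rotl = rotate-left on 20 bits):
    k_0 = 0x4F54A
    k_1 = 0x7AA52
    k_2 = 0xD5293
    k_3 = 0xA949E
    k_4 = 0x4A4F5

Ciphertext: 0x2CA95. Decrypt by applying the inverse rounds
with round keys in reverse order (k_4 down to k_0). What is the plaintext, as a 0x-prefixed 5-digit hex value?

0x3E9F6

s_0 = ciphertext = 0x2CA95
s_1 = InvRound(s_0, k_4) = 0xDFF29
s_2 = InvRound(s_1, k_3) = 0xBC677
s_3 = InvRound(s_2, k_2) = 0x8F5BB
s_4 = InvRound(s_3, k_1) = 0xD906D
s_5 = InvRound(s_4, k_0) = 0x3E9F6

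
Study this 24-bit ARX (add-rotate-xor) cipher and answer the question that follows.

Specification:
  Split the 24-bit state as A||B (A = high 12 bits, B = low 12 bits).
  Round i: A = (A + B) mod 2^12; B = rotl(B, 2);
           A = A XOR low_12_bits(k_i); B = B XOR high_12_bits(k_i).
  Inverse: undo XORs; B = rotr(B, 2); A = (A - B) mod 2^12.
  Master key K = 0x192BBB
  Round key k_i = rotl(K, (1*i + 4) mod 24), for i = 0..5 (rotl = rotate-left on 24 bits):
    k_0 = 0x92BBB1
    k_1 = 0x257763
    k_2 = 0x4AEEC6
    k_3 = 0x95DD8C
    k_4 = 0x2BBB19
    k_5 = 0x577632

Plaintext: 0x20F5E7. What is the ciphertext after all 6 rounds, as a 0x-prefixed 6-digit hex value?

0xA06D58

s_0 = plaintext = 0x20F5E7
s_1 = Round(s_0, k_0) = 0xC47EB6
s_2 = Round(s_1, k_1) = 0xD9E88C
s_3 = Round(s_2, k_2) = 0x8EC69C
s_4 = Round(s_3, k_3) = 0x20432C
s_5 = Round(s_4, k_4) = 0xE29E0B
s_6 = Round(s_5, k_5) = 0xA06D58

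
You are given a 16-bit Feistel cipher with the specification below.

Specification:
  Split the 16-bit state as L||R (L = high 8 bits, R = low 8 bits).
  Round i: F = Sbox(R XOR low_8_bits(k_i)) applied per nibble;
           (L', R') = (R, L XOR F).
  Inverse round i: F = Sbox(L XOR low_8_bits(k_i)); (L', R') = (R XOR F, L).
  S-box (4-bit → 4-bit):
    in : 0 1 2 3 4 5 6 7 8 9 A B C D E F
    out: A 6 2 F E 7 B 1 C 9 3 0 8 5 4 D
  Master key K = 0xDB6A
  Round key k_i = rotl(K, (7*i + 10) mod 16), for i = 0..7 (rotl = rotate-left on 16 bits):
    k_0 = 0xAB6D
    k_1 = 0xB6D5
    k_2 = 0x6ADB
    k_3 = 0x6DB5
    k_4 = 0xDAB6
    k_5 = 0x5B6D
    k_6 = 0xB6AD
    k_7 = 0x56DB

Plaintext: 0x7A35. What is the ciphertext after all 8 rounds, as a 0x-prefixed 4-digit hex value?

s_0 = plaintext = 0x7A35
s_1 = Round(s_0, k_0) = 0x3506
s_2 = Round(s_1, k_1) = 0x066A
s_3 = Round(s_2, k_2) = 0x6A00
s_4 = Round(s_3, k_3) = 0x006D
s_5 = Round(s_4, k_4) = 0x6D50
s_6 = Round(s_5, k_5) = 0x5098
s_7 = Round(s_6, k_6) = 0x98A7
s_8 = Round(s_7, k_7) = 0xA780

0xA780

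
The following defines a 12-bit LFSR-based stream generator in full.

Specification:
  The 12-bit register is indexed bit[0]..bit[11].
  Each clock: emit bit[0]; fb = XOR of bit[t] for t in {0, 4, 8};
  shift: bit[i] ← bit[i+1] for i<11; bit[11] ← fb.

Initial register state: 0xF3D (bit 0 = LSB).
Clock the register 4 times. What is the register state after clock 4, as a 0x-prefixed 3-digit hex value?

reg_0 = 0xF3D
clock 1: out=1, reg = 0xF9E
clock 2: out=0, reg = 0x7CF
clock 3: out=1, reg = 0x3E7
clock 4: out=1, reg = 0x1F3

0x1F3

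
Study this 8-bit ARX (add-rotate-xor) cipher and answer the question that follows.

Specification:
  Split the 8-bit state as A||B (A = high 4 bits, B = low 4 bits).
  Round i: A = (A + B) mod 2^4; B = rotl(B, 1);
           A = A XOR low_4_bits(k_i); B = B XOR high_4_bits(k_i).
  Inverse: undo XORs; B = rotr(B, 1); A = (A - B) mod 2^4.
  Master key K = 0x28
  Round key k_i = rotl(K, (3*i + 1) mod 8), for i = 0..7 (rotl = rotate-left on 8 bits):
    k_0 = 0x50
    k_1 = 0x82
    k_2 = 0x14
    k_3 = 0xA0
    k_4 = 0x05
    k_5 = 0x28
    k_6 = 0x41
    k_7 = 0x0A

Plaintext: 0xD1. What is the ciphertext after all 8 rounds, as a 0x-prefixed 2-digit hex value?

s_0 = plaintext = 0xD1
s_1 = Round(s_0, k_0) = 0xE7
s_2 = Round(s_1, k_1) = 0x76
s_3 = Round(s_2, k_2) = 0x9D
s_4 = Round(s_3, k_3) = 0x61
s_5 = Round(s_4, k_4) = 0x22
s_6 = Round(s_5, k_5) = 0xC6
s_7 = Round(s_6, k_6) = 0x38
s_8 = Round(s_7, k_7) = 0x11

0x11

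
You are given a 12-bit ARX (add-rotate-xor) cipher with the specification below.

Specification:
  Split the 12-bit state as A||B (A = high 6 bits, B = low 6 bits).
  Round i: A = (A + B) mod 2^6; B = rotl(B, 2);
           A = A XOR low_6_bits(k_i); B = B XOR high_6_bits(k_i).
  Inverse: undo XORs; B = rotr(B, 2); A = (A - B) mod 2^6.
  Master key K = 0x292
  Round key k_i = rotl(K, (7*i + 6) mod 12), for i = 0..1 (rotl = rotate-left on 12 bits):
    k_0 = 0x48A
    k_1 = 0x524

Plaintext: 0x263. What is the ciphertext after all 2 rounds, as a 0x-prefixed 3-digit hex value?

0x9A5

s_0 = plaintext = 0x263
s_1 = Round(s_0, k_0) = 0x99C
s_2 = Round(s_1, k_1) = 0x9A5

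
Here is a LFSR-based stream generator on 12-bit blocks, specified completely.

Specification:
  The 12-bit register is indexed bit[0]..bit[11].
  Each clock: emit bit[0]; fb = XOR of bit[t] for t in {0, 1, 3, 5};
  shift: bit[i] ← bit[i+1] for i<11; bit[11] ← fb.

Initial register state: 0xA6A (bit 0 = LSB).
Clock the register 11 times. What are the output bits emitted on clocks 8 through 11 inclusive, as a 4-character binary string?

reg_0 = 0xA6A
clock 1: out=0, reg = 0xD35
clock 2: out=1, reg = 0x69A
clock 3: out=0, reg = 0x34D
clock 4: out=1, reg = 0x1A6
clock 5: out=0, reg = 0x0D3
clock 6: out=1, reg = 0x069
clock 7: out=1, reg = 0x834
clock 8: out=0, reg = 0xC1A
clock 9: out=0, reg = 0x60D
clock 10: out=1, reg = 0x306
clock 11: out=0, reg = 0x983

0010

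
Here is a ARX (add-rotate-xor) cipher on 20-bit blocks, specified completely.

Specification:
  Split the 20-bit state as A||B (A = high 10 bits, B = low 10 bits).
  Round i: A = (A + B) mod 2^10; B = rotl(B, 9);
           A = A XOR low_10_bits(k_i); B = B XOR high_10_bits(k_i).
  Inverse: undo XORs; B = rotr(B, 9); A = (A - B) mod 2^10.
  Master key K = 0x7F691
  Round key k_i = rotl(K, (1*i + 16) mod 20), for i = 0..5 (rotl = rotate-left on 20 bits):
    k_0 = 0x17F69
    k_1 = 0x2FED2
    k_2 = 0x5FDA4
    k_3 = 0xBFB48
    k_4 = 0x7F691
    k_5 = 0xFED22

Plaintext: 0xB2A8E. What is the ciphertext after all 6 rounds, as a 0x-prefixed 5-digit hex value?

0xBB4D6

s_0 = plaintext = 0xB2A8E
s_1 = Round(s_0, k_0) = 0x8C518
s_2 = Round(s_1, k_1) = 0x66C33
s_3 = Round(s_2, k_2) = 0x1AB66
s_4 = Round(s_3, k_3) = 0x2634D
s_5 = Round(s_4, k_4) = 0x5D25B
s_6 = Round(s_5, k_5) = 0xBB4D6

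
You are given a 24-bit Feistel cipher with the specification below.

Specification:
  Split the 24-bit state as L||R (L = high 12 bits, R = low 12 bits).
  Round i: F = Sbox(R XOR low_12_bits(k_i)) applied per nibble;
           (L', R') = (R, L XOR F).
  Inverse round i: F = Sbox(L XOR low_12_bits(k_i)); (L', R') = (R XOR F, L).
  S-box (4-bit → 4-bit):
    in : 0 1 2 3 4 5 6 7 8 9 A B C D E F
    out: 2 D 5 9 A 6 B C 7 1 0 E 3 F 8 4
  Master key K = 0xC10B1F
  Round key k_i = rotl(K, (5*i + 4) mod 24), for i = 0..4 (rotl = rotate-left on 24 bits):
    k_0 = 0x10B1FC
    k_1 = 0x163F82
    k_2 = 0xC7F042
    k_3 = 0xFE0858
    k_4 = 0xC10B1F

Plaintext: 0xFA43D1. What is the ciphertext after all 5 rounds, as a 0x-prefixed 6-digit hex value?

s_0 = plaintext = 0xFA43D1
s_1 = Round(s_0, k_0) = 0x3D1AFB
s_2 = Round(s_1, k_1) = 0xAFB510
s_3 = Round(s_2, k_2) = 0x510C9E
s_4 = Round(s_3, k_3) = 0xC9EF2B
s_5 = Round(s_4, k_4) = 0xF2B604

0xF2B604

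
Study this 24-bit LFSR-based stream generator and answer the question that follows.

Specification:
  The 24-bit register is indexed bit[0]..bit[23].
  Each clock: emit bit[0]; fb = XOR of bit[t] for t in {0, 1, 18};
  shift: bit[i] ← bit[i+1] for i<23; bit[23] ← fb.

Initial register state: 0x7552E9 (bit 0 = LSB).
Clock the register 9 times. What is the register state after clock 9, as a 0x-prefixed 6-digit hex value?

reg_0 = 0x7552E9
clock 1: out=1, reg = 0x3AA974
clock 2: out=0, reg = 0x1D54BA
clock 3: out=0, reg = 0x0EAA5D
clock 4: out=1, reg = 0x07552E
clock 5: out=0, reg = 0x03AA97
clock 6: out=1, reg = 0x01D54B
clock 7: out=1, reg = 0x00EAA5
clock 8: out=1, reg = 0x807552
clock 9: out=0, reg = 0xC03AA9

0xC03AA9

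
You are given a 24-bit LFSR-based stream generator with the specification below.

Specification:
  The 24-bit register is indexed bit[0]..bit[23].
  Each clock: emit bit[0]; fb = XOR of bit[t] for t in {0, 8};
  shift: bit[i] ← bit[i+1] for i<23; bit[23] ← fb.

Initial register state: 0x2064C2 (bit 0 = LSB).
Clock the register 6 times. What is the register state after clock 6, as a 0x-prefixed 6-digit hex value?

0x988193

reg_0 = 0x2064C2
clock 1: out=0, reg = 0x103261
clock 2: out=1, reg = 0x881930
clock 3: out=0, reg = 0xC40C98
clock 4: out=0, reg = 0x62064C
clock 5: out=0, reg = 0x310326
clock 6: out=0, reg = 0x988193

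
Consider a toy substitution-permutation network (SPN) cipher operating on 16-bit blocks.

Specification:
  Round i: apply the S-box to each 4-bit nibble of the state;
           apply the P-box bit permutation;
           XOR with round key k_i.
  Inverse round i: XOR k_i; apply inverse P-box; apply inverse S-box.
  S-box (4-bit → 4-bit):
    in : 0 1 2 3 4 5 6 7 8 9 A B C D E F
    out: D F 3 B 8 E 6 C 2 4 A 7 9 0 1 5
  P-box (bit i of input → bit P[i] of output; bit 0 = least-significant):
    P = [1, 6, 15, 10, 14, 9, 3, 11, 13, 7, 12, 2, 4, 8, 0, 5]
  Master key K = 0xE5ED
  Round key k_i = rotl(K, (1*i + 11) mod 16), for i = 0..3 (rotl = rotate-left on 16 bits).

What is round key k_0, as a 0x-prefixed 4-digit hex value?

0x6F2F

K = 0xE5ED
k_0 = rotl(K, (1*0+11) mod 16) = rotl(K, 11) = 0x6F2F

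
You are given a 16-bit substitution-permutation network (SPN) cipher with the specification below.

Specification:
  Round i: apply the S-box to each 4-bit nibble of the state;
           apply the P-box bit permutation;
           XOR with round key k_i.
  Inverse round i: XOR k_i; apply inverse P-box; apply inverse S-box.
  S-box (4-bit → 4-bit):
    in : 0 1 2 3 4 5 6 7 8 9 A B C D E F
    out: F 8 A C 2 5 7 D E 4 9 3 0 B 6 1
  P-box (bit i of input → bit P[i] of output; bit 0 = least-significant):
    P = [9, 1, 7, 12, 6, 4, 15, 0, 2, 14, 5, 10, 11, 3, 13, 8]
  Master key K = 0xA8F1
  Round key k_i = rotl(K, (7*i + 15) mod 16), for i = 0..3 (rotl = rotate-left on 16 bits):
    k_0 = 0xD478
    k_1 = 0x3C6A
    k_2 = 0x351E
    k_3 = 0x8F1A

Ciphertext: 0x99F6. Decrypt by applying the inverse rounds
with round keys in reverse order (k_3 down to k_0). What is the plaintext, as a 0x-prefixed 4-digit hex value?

0xDA3D

s_0 = ciphertext = 0x99F6
s_1 = InvRound(s_0, k_3) = 0x47F7
s_2 = InvRound(s_1, k_2) = 0xEEA7
s_3 = InvRound(s_2, k_1) = 0x4B77
s_4 = InvRound(s_3, k_0) = 0xDA3D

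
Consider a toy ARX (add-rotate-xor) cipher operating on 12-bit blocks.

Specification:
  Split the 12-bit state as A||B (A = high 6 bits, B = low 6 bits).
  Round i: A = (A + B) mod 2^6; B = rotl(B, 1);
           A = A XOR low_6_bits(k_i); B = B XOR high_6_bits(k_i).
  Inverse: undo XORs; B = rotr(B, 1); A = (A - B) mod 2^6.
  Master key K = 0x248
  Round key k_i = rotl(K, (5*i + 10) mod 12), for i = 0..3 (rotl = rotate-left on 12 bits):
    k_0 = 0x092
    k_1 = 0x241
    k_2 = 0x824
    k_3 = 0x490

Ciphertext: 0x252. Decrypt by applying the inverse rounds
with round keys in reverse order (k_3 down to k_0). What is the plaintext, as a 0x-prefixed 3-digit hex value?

s_0 = ciphertext = 0x252
s_1 = InvRound(s_0, k_3) = 0x640
s_2 = InvRound(s_1, k_2) = 0xB50
s_3 = InvRound(s_2, k_1) = 0x02C
s_4 = InvRound(s_3, k_0) = 0xED7

0xED7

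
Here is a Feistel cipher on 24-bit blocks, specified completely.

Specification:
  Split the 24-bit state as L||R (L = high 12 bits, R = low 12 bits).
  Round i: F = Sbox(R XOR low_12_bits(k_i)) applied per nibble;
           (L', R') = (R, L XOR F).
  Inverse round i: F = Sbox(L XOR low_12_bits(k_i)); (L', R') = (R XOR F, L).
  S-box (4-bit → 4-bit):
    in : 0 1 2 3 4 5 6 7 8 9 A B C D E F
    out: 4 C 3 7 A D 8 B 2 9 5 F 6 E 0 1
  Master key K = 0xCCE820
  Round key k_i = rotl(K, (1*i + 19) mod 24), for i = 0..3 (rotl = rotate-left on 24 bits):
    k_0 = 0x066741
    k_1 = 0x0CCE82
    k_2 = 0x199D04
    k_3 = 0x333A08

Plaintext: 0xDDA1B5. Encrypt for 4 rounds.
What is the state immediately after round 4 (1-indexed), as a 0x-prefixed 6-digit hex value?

0x203C59

s_0 = plaintext = 0xDDA1B5
s_1 = Round(s_0, k_0) = 0x1B55C0
s_2 = Round(s_1, k_1) = 0x5C0E16
s_3 = Round(s_2, k_2) = 0xE16203
s_4 = Round(s_3, k_3) = 0x203C59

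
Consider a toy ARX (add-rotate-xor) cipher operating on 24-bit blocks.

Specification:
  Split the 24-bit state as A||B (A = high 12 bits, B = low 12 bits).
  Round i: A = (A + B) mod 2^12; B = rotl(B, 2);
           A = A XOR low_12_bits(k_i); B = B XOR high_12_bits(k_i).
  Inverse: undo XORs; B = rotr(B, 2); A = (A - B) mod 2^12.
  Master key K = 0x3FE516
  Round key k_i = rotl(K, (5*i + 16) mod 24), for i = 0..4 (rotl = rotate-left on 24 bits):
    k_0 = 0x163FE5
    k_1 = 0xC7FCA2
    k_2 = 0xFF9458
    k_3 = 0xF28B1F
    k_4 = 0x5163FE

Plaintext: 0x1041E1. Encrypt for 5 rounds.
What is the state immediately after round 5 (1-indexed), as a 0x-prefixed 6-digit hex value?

s_0 = plaintext = 0x1041E1
s_1 = Round(s_0, k_0) = 0xD006E7
s_2 = Round(s_1, k_1) = 0xF457E2
s_3 = Round(s_2, k_2) = 0x37F070
s_4 = Round(s_3, k_3) = 0x8F0EE8
s_5 = Round(s_4, k_4) = 0x426EB5

0x426EB5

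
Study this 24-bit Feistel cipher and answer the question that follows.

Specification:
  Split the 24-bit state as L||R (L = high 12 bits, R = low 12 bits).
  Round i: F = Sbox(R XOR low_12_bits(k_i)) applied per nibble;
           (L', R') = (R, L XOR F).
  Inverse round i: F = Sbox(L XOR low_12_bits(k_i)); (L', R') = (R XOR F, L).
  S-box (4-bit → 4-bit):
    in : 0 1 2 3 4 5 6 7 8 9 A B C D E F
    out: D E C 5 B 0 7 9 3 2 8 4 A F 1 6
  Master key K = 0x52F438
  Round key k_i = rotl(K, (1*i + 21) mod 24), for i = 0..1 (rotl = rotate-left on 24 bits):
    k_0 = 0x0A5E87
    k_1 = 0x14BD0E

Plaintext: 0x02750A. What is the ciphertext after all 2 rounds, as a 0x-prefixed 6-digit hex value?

0x4187ED

s_0 = plaintext = 0x02750A
s_1 = Round(s_0, k_0) = 0x50A418
s_2 = Round(s_1, k_1) = 0x4187ED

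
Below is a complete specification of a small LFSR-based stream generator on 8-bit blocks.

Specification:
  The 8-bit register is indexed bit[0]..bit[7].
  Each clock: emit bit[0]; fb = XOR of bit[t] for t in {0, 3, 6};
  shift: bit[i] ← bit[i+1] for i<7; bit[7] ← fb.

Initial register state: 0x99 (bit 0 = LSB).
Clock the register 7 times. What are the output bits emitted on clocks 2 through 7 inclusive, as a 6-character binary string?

reg_0 = 0x99
clock 1: out=1, reg = 0x4C
clock 2: out=0, reg = 0x26
clock 3: out=0, reg = 0x13
clock 4: out=1, reg = 0x89
clock 5: out=1, reg = 0x44
clock 6: out=0, reg = 0xA2
clock 7: out=0, reg = 0x51

001100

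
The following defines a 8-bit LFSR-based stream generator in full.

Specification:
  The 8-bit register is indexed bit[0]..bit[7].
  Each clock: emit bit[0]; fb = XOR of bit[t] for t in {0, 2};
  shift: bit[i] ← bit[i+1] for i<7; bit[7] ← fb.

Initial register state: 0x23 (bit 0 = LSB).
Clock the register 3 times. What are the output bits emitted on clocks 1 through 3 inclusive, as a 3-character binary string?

reg_0 = 0x23
clock 1: out=1, reg = 0x91
clock 2: out=1, reg = 0xC8
clock 3: out=0, reg = 0x64

110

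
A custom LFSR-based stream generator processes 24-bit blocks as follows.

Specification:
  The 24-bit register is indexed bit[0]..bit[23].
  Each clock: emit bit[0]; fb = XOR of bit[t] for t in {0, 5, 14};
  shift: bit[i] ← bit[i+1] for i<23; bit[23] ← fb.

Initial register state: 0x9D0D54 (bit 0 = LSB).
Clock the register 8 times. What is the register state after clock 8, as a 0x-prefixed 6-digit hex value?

reg_0 = 0x9D0D54
clock 1: out=0, reg = 0x4E86AA
clock 2: out=0, reg = 0xA74355
clock 3: out=1, reg = 0x53A1AA
clock 4: out=0, reg = 0xA9D0D5
clock 5: out=1, reg = 0x54E86A
clock 6: out=0, reg = 0x2A7435
clock 7: out=1, reg = 0x953A1A
clock 8: out=0, reg = 0x4A9D0D

0x4A9D0D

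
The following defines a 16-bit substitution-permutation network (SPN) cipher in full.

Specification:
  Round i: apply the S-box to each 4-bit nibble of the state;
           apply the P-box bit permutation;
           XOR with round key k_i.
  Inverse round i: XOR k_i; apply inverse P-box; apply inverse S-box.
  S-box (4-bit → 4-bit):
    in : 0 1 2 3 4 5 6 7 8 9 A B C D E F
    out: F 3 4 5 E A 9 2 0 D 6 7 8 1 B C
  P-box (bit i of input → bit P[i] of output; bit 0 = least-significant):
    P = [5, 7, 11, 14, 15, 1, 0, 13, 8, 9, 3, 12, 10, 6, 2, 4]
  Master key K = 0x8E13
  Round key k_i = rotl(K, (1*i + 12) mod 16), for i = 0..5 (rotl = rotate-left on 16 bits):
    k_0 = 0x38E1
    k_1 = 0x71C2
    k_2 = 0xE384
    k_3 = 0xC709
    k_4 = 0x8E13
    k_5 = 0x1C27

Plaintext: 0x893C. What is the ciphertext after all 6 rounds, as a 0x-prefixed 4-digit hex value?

0xF010

s_0 = plaintext = 0x893C
s_1 = Round(s_0, k_0) = 0xE9E8
s_2 = Round(s_1, k_1) = 0xC498
s_3 = Round(s_2, k_2) = 0x519D
s_4 = Round(s_3, k_3) = 0x6478
s_5 = Round(s_4, k_4) = 0x9809
s_6 = Round(s_5, k_5) = 0xF010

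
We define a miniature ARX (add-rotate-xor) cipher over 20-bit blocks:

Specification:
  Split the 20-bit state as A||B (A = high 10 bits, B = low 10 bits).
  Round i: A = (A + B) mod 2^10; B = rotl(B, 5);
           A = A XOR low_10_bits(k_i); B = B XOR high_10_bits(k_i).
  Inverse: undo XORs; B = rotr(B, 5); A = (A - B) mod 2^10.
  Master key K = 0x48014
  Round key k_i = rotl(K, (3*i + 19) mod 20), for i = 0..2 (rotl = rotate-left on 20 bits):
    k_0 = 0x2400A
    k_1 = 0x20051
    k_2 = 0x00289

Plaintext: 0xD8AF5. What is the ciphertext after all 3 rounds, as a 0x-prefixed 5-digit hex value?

0xF3E23

s_0 = plaintext = 0xD8AF5
s_1 = Round(s_0, k_0) = 0x97627
s_2 = Round(s_1, k_1) = 0x35471
s_3 = Round(s_2, k_2) = 0xF3E23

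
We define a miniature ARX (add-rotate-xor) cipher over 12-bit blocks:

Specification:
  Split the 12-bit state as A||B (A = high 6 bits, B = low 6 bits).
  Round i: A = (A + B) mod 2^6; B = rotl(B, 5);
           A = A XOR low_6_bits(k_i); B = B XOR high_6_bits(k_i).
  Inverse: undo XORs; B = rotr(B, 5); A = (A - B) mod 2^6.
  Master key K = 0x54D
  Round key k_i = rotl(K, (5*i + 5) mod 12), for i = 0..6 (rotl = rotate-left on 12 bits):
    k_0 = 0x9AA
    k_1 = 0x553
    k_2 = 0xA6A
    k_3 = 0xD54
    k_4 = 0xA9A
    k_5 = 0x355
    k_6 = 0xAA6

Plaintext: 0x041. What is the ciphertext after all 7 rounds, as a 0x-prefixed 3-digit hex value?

0x8C2

s_0 = plaintext = 0x041
s_1 = Round(s_0, k_0) = 0xA06
s_2 = Round(s_1, k_1) = 0xF56
s_3 = Round(s_2, k_2) = 0xE62
s_4 = Round(s_3, k_3) = 0x3E4
s_5 = Round(s_4, k_4) = 0xA78
s_6 = Round(s_5, k_5) = 0xD11
s_7 = Round(s_6, k_6) = 0x8C2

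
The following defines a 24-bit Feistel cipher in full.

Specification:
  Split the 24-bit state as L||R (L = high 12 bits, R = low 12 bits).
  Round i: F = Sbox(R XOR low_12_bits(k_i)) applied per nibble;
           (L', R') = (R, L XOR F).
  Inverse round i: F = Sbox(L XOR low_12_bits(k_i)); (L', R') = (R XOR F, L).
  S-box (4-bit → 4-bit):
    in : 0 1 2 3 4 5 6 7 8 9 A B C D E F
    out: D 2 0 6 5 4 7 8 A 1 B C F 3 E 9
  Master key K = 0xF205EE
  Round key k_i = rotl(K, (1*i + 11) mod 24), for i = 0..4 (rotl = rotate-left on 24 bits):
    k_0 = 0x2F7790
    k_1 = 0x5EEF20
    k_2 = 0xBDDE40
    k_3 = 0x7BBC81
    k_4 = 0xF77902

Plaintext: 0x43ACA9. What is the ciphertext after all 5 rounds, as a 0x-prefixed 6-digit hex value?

0xD9B63E

s_0 = plaintext = 0x43ACA9
s_1 = Round(s_0, k_0) = 0xCA985B
s_2 = Round(s_1, k_1) = 0x85B425
s_3 = Round(s_2, k_2) = 0x42532F
s_4 = Round(s_3, k_3) = 0x32FD9B
s_5 = Round(s_4, k_4) = 0xD9B63E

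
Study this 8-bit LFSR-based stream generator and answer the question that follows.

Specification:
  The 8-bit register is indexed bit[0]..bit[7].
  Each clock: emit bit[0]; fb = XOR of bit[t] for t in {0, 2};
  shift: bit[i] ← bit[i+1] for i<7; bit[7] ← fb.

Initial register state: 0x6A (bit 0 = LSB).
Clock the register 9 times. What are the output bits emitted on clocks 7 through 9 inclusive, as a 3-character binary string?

reg_0 = 0x6A
clock 1: out=0, reg = 0x35
clock 2: out=1, reg = 0x1A
clock 3: out=0, reg = 0x0D
clock 4: out=1, reg = 0x06
clock 5: out=0, reg = 0x83
clock 6: out=1, reg = 0xC1
clock 7: out=1, reg = 0xE0
clock 8: out=0, reg = 0x70
clock 9: out=0, reg = 0x38

100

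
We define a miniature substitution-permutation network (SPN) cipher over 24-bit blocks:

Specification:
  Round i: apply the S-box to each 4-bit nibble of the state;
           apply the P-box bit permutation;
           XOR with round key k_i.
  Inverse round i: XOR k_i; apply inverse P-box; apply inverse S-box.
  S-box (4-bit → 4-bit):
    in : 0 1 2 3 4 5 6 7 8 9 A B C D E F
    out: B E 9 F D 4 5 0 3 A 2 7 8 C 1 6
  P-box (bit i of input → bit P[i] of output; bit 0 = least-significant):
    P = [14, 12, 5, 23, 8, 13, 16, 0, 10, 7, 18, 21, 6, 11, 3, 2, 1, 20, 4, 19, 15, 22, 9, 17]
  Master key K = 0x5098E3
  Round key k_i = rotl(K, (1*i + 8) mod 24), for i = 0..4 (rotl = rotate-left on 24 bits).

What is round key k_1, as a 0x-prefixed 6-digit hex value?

K = 0x5098E3
k_0 = rotl(K, (1*0+8) mod 24) = rotl(K, 8) = 0x98E350
k_1 = rotl(K, (1*1+8) mod 24) = rotl(K, 9) = 0x31C6A1

0x31C6A1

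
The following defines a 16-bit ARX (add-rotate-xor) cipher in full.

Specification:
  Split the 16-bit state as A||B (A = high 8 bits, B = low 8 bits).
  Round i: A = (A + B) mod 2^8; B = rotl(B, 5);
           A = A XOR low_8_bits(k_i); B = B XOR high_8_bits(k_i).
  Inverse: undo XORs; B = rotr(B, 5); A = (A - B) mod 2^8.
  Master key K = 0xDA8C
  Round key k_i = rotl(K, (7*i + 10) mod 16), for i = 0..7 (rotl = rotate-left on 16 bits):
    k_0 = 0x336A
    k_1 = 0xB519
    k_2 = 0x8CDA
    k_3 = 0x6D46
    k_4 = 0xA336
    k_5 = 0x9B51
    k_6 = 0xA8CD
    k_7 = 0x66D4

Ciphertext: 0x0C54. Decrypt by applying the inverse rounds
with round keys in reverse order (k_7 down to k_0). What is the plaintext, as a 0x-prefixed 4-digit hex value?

s_0 = ciphertext = 0x0C54
s_1 = InvRound(s_0, k_7) = 0x4791
s_2 = InvRound(s_1, k_6) = 0xC1C9
s_3 = InvRound(s_2, k_5) = 0xFE92
s_4 = InvRound(s_3, k_4) = 0x3F89
s_5 = InvRound(s_4, k_3) = 0x5227
s_6 = InvRound(s_5, k_2) = 0x2B5D
s_7 = InvRound(s_6, k_1) = 0xEB47
s_8 = InvRound(s_7, k_0) = 0xDEA3

0xDEA3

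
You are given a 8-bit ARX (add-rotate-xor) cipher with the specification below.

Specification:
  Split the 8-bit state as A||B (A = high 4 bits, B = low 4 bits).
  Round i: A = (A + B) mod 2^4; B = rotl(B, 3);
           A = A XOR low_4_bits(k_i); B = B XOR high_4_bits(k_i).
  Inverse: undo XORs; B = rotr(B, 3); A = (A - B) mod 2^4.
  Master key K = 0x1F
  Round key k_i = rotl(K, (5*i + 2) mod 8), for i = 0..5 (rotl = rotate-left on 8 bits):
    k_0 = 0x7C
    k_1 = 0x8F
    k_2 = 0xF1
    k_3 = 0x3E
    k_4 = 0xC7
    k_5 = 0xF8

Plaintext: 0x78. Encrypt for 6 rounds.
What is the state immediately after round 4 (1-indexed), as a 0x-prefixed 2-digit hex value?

s_0 = plaintext = 0x78
s_1 = Round(s_0, k_0) = 0x33
s_2 = Round(s_1, k_1) = 0x91
s_3 = Round(s_2, k_2) = 0xB7
s_4 = Round(s_3, k_3) = 0xC8
s_5 = Round(s_4, k_4) = 0x38
s_6 = Round(s_5, k_5) = 0x3B

0xC8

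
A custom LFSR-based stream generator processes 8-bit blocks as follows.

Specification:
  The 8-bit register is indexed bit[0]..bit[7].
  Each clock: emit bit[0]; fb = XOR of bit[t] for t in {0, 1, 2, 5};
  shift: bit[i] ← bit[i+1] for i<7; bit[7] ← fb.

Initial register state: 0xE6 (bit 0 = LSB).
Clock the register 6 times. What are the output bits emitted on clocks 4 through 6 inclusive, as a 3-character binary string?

reg_0 = 0xE6
clock 1: out=0, reg = 0xF3
clock 2: out=1, reg = 0xF9
clock 3: out=1, reg = 0x7C
clock 4: out=0, reg = 0x3E
clock 5: out=0, reg = 0x9F
clock 6: out=1, reg = 0xCF

001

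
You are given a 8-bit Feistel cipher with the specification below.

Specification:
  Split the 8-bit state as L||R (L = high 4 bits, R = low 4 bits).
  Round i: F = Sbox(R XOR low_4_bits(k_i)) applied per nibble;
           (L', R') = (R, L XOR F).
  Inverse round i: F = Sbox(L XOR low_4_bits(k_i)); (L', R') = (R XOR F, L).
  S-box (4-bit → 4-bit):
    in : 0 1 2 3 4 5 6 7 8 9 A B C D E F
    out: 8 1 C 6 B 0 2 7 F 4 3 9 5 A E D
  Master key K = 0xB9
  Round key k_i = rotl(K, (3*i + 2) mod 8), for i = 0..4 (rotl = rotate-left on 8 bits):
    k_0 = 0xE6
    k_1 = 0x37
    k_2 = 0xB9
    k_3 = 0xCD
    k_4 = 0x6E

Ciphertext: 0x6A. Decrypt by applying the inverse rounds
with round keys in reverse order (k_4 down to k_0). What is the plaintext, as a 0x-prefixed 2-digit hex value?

0x8A

s_0 = ciphertext = 0x6A
s_1 = InvRound(s_0, k_4) = 0x56
s_2 = InvRound(s_1, k_3) = 0x95
s_3 = InvRound(s_2, k_2) = 0xD9
s_4 = InvRound(s_3, k_1) = 0xAD
s_5 = InvRound(s_4, k_0) = 0x8A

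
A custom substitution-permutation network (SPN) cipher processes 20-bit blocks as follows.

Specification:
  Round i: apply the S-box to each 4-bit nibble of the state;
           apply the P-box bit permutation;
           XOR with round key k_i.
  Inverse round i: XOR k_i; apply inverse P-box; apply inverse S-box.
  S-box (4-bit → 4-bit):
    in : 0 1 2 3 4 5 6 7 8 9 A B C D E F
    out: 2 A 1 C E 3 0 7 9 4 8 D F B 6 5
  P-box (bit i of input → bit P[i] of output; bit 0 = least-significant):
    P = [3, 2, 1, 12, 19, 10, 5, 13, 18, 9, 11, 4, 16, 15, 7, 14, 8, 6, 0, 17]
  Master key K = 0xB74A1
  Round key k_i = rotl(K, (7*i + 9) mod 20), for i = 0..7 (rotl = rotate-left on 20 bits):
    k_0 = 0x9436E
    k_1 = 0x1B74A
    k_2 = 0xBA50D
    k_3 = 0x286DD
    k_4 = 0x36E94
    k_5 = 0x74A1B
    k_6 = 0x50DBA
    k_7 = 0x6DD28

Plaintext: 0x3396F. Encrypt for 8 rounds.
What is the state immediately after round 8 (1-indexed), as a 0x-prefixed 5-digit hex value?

s_0 = plaintext = 0x3396F
s_1 = Round(s_0, k_0) = 0xB0BE5
s_2 = Round(s_1, k_1) = 0x73A77
s_3 = Round(s_2, k_2) = 0x3E0F2
s_4 = Round(s_3, k_3) = 0x80474
s_5 = Round(s_4, k_4) = 0x9F1A2
s_6 = Round(s_5, k_5) = 0x66882
s_7 = Round(s_6, k_6) = 0x92DA2
s_8 = Round(s_7, k_7) = 0x3FF31

0x3FF31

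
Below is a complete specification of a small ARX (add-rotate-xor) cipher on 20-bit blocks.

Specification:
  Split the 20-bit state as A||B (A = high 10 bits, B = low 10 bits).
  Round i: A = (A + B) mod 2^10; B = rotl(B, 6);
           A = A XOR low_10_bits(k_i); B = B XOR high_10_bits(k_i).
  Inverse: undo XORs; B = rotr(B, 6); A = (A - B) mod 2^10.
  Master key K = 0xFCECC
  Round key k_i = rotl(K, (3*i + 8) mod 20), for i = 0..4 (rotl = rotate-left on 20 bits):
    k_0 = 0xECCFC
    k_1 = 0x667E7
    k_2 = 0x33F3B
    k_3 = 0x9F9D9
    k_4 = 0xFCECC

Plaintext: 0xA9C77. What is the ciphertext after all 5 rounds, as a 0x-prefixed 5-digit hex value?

0x91D47

s_0 = plaintext = 0xA9C77
s_1 = Round(s_0, k_0) = 0xF8A74
s_2 = Round(s_1, k_1) = 0x6C4BE
s_3 = Round(s_2, k_2) = 0x55344
s_4 = Round(s_3, k_3) = 0x5074A
s_5 = Round(s_4, k_4) = 0x91D47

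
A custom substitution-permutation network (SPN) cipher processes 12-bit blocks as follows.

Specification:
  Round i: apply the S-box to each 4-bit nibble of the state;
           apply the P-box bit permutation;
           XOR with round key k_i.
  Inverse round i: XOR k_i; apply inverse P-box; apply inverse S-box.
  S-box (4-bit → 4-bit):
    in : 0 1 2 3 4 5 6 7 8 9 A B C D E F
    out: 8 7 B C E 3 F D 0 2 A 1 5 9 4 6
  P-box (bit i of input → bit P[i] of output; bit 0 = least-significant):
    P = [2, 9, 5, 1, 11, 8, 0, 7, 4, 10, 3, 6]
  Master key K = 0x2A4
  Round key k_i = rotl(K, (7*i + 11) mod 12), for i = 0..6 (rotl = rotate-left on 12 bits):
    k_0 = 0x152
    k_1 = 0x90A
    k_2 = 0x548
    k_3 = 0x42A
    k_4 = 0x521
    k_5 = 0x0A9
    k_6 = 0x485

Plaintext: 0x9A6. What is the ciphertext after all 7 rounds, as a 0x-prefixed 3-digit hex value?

s_0 = plaintext = 0x9A6
s_1 = Round(s_0, k_0) = 0x6F4
s_2 = Round(s_1, k_1) = 0xE71
s_3 = Round(s_2, k_2) = 0xFE5
s_4 = Round(s_3, k_3) = 0x227
s_5 = Round(s_4, k_4) = 0x8D7
s_6 = Round(s_5, k_5) = 0x80F
s_7 = Round(s_6, k_6) = 0x625

0x625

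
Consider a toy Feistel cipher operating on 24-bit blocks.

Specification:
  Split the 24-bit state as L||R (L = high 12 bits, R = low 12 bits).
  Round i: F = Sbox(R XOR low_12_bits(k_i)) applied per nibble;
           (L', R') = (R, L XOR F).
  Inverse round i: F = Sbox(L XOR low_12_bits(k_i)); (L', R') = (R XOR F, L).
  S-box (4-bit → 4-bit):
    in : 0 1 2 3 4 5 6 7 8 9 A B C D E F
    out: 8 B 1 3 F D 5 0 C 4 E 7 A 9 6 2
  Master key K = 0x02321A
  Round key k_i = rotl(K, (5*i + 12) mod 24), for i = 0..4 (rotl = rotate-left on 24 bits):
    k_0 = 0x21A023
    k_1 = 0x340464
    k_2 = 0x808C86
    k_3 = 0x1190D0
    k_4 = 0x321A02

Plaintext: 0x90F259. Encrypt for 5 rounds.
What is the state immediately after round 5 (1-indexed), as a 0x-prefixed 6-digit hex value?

s_0 = plaintext = 0x90F259
s_1 = Round(s_0, k_0) = 0x259801
s_2 = Round(s_1, k_1) = 0x801804
s_3 = Round(s_2, k_2) = 0x8047C0
s_4 = Round(s_3, k_3) = 0x7C08BC
s_5 = Round(s_4, k_4) = 0x8BC6B6

0x8BC6B6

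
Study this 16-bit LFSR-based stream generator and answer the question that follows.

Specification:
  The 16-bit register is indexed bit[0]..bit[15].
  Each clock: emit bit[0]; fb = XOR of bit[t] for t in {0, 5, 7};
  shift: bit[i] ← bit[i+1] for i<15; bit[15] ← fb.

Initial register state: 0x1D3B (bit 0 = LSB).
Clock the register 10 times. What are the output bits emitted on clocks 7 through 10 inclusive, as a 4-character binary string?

reg_0 = 0x1D3B
clock 1: out=1, reg = 0x0E9D
clock 2: out=1, reg = 0x074E
clock 3: out=0, reg = 0x03A7
clock 4: out=1, reg = 0x81D3
clock 5: out=1, reg = 0x40E9
clock 6: out=1, reg = 0xA074
clock 7: out=0, reg = 0xD03A
clock 8: out=0, reg = 0xE81D
clock 9: out=1, reg = 0xF40E
clock 10: out=0, reg = 0x7A07

0010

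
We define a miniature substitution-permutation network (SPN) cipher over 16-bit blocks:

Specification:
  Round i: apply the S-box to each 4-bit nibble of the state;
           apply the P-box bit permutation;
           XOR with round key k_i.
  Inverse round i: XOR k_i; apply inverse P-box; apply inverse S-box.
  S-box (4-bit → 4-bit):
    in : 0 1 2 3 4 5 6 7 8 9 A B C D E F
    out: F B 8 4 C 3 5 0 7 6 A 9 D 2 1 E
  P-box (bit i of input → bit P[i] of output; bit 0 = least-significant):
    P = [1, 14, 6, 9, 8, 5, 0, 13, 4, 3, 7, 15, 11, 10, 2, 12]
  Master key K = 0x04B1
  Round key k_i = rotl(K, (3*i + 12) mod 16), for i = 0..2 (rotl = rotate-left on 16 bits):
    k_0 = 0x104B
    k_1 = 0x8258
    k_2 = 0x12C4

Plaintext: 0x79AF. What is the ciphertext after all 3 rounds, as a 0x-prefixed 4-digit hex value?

0xC287

s_0 = plaintext = 0x79AF
s_1 = Round(s_0, k_0) = 0x72A3
s_2 = Round(s_1, k_1) = 0x2238
s_3 = Round(s_2, k_2) = 0xC287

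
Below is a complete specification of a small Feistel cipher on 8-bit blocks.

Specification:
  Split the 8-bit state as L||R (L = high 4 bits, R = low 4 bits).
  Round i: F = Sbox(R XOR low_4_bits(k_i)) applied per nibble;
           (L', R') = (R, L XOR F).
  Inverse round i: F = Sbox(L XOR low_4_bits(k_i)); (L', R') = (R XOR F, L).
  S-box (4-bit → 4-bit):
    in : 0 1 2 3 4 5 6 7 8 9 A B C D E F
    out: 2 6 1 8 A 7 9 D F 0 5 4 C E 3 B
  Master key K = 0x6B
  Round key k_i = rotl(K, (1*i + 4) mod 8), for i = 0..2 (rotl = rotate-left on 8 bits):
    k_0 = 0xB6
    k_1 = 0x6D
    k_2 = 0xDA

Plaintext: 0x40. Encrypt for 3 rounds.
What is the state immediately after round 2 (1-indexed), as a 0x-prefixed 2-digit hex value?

s_0 = plaintext = 0x40
s_1 = Round(s_0, k_0) = 0x0D
s_2 = Round(s_1, k_1) = 0xD2
s_3 = Round(s_2, k_2) = 0x22

0xD2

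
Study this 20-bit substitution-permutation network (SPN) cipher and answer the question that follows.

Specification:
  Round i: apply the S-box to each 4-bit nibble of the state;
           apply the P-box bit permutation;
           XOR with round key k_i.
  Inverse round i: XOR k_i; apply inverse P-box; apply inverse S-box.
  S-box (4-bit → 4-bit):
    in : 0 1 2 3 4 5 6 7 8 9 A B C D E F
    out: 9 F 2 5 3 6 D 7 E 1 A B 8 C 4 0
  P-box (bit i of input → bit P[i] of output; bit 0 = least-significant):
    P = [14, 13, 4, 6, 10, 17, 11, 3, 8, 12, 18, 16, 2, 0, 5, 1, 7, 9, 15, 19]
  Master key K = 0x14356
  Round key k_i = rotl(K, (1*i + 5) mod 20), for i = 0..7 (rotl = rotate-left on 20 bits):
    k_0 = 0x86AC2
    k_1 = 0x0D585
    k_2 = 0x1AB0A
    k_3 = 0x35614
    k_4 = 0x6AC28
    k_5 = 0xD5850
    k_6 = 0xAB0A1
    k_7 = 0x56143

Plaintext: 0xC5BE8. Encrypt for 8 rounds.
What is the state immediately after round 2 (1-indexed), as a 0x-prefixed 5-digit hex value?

0xE123C

s_0 = plaintext = 0xC5BE8
s_1 = Round(s_0, k_0) = 0x153B3
s_2 = Round(s_1, k_1) = 0xE123C
s_3 = Round(s_2, k_2) = 0x1376D
s_4 = Round(s_3, k_3) = 0xFC9E8
s_5 = Round(s_4, k_4) = 0x6857A
s_6 = Round(s_5, k_5) = 0x3E4B3
s_7 = Round(s_6, k_6) = 0x86519
s_8 = Round(s_7, k_7) = 0xBBF6D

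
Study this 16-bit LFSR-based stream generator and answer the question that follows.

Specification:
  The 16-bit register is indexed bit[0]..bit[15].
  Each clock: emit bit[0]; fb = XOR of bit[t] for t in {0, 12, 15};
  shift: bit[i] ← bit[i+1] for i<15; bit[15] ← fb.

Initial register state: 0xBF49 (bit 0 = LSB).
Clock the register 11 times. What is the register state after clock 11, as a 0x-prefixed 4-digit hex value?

reg_0 = 0xBF49
clock 1: out=1, reg = 0xDFA4
clock 2: out=0, reg = 0x6FD2
clock 3: out=0, reg = 0x37E9
clock 4: out=1, reg = 0x1BF4
clock 5: out=0, reg = 0x8DFA
clock 6: out=0, reg = 0xC6FD
clock 7: out=1, reg = 0x637E
clock 8: out=0, reg = 0x31BF
clock 9: out=1, reg = 0x18DF
clock 10: out=1, reg = 0x0C6F
clock 11: out=1, reg = 0x8637

0x8637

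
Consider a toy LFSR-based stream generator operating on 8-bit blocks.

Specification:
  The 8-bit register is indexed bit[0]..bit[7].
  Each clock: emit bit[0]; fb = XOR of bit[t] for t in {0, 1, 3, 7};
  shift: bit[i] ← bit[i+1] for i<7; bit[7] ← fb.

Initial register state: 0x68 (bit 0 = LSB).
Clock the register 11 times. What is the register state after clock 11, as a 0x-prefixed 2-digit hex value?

0x9D

reg_0 = 0x68
clock 1: out=0, reg = 0xB4
clock 2: out=0, reg = 0xDA
clock 3: out=0, reg = 0xED
clock 4: out=1, reg = 0xF6
clock 5: out=0, reg = 0x7B
clock 6: out=1, reg = 0xBD
clock 7: out=1, reg = 0xDE
clock 8: out=0, reg = 0xEF
clock 9: out=1, reg = 0x77
clock 10: out=1, reg = 0x3B
clock 11: out=1, reg = 0x9D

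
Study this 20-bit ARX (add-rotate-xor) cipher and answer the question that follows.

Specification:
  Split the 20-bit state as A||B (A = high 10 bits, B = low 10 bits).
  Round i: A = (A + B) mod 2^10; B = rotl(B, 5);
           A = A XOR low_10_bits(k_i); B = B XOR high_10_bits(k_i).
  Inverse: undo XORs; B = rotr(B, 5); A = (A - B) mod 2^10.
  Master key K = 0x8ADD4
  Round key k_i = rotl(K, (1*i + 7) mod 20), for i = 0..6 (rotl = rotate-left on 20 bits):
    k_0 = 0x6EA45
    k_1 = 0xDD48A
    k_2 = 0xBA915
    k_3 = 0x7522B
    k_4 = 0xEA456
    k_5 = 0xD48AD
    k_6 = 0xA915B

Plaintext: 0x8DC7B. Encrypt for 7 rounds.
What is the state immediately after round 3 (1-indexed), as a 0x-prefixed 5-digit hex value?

0xA2288

s_0 = plaintext = 0x8DC7B
s_1 = Round(s_0, k_0) = 0x3DED9
s_2 = Round(s_1, k_1) = 0xD6843
s_3 = Round(s_2, k_2) = 0xA2288
s_4 = Round(s_3, k_3) = 0xCECC0
s_5 = Round(s_4, k_4) = 0xEB7AF
s_6 = Round(s_5, k_5) = 0xFC6AF
s_7 = Round(s_6, k_6) = 0xFEF51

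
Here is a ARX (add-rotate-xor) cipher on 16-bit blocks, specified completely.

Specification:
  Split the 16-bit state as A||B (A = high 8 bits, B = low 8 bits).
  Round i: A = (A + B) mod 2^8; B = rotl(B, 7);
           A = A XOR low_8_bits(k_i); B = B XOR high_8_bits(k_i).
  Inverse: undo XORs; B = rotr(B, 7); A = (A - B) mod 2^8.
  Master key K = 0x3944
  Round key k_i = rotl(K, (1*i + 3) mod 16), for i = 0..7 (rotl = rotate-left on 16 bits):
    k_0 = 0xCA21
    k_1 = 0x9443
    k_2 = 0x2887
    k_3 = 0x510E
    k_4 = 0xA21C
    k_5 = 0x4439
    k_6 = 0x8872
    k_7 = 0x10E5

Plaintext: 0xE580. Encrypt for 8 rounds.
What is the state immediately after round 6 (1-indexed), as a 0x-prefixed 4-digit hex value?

0x3759

s_0 = plaintext = 0xE580
s_1 = Round(s_0, k_0) = 0x448A
s_2 = Round(s_1, k_1) = 0x8DD1
s_3 = Round(s_2, k_2) = 0xD9C0
s_4 = Round(s_3, k_3) = 0x9731
s_5 = Round(s_4, k_4) = 0xD43A
s_6 = Round(s_5, k_5) = 0x3759
s_7 = Round(s_6, k_6) = 0xE224
s_8 = Round(s_7, k_7) = 0xE302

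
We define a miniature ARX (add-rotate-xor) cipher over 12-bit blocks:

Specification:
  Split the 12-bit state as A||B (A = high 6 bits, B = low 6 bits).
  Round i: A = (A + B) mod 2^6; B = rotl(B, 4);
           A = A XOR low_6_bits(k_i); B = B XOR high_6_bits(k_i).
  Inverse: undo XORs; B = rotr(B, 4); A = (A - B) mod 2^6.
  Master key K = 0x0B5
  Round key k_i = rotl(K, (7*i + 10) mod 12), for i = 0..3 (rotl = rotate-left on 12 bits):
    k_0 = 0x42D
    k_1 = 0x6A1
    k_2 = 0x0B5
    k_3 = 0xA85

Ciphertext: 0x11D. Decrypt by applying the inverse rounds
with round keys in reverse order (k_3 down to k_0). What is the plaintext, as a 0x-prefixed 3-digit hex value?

0xBBA

s_0 = ciphertext = 0x11D
s_1 = InvRound(s_0, k_3) = 0x89F
s_2 = InvRound(s_1, k_2) = 0x8B5
s_3 = InvRound(s_2, k_1) = 0x17E
s_4 = InvRound(s_3, k_0) = 0xBBA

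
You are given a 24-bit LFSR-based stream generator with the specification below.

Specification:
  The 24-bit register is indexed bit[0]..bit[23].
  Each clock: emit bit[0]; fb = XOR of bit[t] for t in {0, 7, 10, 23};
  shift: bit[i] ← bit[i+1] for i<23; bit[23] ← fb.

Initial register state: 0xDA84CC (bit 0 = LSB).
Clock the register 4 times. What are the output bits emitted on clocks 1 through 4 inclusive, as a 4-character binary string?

reg_0 = 0xDA84CC
clock 1: out=0, reg = 0xED4266
clock 2: out=0, reg = 0xF6A133
clock 3: out=1, reg = 0x7B5099
clock 4: out=1, reg = 0x3DA84C

0011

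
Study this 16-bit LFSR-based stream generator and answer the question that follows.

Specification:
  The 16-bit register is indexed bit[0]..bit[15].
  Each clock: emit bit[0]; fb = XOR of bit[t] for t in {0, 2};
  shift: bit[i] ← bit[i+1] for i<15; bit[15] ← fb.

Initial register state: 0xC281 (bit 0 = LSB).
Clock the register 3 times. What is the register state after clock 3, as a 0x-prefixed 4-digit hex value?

reg_0 = 0xC281
clock 1: out=1, reg = 0xE140
clock 2: out=0, reg = 0x70A0
clock 3: out=0, reg = 0x3850

0x3850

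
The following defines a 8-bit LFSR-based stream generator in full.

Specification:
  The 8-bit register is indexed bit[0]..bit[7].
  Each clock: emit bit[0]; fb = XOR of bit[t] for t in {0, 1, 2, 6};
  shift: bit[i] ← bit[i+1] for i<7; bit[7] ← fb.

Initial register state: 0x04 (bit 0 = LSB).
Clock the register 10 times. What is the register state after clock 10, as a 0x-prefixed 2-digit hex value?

0xFA

reg_0 = 0x04
clock 1: out=0, reg = 0x82
clock 2: out=0, reg = 0xC1
clock 3: out=1, reg = 0x60
clock 4: out=0, reg = 0xB0
clock 5: out=0, reg = 0x58
clock 6: out=0, reg = 0xAC
clock 7: out=0, reg = 0xD6
clock 8: out=0, reg = 0xEB
clock 9: out=1, reg = 0xF5
clock 10: out=1, reg = 0xFA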